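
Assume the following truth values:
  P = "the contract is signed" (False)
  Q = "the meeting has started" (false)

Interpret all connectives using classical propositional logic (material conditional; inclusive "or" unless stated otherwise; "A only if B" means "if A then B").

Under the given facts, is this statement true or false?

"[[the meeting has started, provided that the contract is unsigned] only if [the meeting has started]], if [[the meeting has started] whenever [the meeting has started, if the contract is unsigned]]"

True.

Values: P=F, Q=F.
Formalization: ((¬P → Q) → Q) → ((¬P → Q) → Q)

¬P = ¬F = T
¬P → Q = T → F = F
(¬P → Q) → Q = F → F = T
¬P = ¬F = T
¬P → Q = T → F = F
(¬P → Q) → Q = F → F = T
((¬P → Q) → Q) → ((¬P → Q) → Q) = T → T = T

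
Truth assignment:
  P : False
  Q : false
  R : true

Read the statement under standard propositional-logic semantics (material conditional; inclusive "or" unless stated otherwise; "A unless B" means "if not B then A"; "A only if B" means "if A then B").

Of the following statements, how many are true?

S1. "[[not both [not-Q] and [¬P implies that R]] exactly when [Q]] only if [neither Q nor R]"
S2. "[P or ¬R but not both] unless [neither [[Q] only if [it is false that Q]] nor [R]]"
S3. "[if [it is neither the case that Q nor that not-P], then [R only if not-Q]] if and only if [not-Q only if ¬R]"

S1: Parsed as ((not Q nand (not P -> R)) iff Q) -> (Q nor R)

not Q = not False = True
not P = not False = True
not P -> R = True -> True = True
not Q nand (not P -> R) = True nand True = False
(not Q nand (not P -> R)) iff Q = False iff False = True
Q nor R = False nor True = False
((not Q nand (not P -> R)) iff Q) -> (Q nor R) = True -> False = False
Hence S1 is false.

S2: In symbols: (P xor not R) or ((Q -> not Q) nor R)

not R = not True = False
P xor not R = False xor False = False
not Q = not False = True
Q -> not Q = False -> True = True
(Q -> not Q) nor R = True nor True = False
(P xor not R) or ((Q -> not Q) nor R) = False or False = False
Hence S2 is false.

S3: This is ((Q nor not P) -> (R -> not Q)) iff (not Q -> not R).

not P = not False = True
Q nor not P = False nor True = False
not Q = not False = True
R -> not Q = True -> True = True
(Q nor not P) -> (R -> not Q) = False -> True = True
not Q = not False = True
not R = not True = False
not Q -> not R = True -> False = False
((Q nor not P) -> (R -> not Q)) iff (not Q -> not R) = True iff False = False
Hence S3 is false.

True statements: 0 (none).

0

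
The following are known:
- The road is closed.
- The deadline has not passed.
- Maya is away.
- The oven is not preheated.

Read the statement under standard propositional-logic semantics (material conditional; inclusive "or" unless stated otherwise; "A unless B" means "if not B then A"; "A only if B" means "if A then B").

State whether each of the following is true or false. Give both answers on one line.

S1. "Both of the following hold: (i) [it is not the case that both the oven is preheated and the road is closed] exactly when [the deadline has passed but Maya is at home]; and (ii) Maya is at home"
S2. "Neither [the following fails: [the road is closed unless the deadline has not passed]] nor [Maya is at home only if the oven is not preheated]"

S1 false, S2 false

Let S = "the oven is preheated" (F), P = "the road is closed" (T), Q = "the deadline has passed" (F), R = "Maya is at home" (F).

S1: Formalization: ((S ↑ P) ↔ (Q ∧ R)) ∧ R

S ↑ P = F ↑ T = T
Q ∧ R = F ∧ F = F
(S ↑ P) ↔ (Q ∧ R) = T ↔ F = F
((S ↑ P) ↔ (Q ∧ R)) ∧ R = F ∧ F = F
So S1 is false.

S2: In symbols: ¬(P ∨ ¬Q) ↓ (R → ¬S)

¬Q = ¬F = T
P ∨ ¬Q = T ∨ T = T
¬(P ∨ ¬Q) = ¬T = F
¬S = ¬F = T
R → ¬S = F → T = T
¬(P ∨ ¬Q) ↓ (R → ¬S) = F ↓ T = F
So S2 is false.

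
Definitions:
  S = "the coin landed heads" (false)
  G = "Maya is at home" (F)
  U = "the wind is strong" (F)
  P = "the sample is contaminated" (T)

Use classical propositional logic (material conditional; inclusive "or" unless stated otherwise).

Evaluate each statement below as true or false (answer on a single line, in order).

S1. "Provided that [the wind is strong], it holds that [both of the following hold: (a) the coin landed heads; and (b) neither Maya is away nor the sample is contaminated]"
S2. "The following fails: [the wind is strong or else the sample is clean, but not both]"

S1 T, S2 T

S1: In symbols: U -> (S & (~G nor P))

~G = ~F = T
~G nor P = T nor T = F
S & (~G nor P) = F & F = F
U -> (S & (~G nor P)) = F -> F = T
Hence S1 is true.

S2: In symbols: ~(U xor ~P)

~P = ~T = F
U xor ~P = F xor F = F
~(U xor ~P) = ~F = T
Hence S2 is true.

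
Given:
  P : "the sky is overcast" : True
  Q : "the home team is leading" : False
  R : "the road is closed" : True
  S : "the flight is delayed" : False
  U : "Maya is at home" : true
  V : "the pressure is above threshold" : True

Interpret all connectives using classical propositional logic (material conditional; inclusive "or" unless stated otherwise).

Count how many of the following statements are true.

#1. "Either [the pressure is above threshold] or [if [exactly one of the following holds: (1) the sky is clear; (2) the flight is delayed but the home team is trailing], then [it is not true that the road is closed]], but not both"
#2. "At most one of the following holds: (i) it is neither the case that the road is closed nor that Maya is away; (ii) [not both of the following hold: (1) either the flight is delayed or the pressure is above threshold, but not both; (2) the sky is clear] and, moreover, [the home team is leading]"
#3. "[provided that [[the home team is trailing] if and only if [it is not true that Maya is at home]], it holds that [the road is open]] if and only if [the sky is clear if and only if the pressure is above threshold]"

#1: Parsed as V ⊕ ((¬P ⊕ (S ∧ ¬Q)) → ¬R)

¬P = ¬T = F
¬Q = ¬F = T
S ∧ ¬Q = F ∧ T = F
¬P ⊕ (S ∧ ¬Q) = F ⊕ F = F
¬R = ¬T = F
(¬P ⊕ (S ∧ ¬Q)) → ¬R = F → F = T
V ⊕ ((¬P ⊕ (S ∧ ¬Q)) → ¬R) = T ⊕ T = F
Thus #1 is false.

#2: This is (R ↓ ¬U) ↑ (((S ⊕ V) ↑ ¬P) ∧ Q).

¬U = ¬T = F
R ↓ ¬U = T ↓ F = F
S ⊕ V = F ⊕ T = T
¬P = ¬T = F
(S ⊕ V) ↑ ¬P = T ↑ F = T
((S ⊕ V) ↑ ¬P) ∧ Q = T ∧ F = F
(R ↓ ¬U) ↑ (((S ⊕ V) ↑ ¬P) ∧ Q) = F ↑ F = T
Thus #2 is true.

#3: In symbols: ((¬Q ↔ ¬U) → ¬R) ↔ (¬P ↔ V)

¬Q = ¬F = T
¬U = ¬T = F
¬Q ↔ ¬U = T ↔ F = F
¬R = ¬T = F
(¬Q ↔ ¬U) → ¬R = F → F = T
¬P = ¬T = F
¬P ↔ V = F ↔ T = F
((¬Q ↔ ¬U) → ¬R) ↔ (¬P ↔ V) = T ↔ F = F
Hence #3 is false.

True statements: 1 (#2).

1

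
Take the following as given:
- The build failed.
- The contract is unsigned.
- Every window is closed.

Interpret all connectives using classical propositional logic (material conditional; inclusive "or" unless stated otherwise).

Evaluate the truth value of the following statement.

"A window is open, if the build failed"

False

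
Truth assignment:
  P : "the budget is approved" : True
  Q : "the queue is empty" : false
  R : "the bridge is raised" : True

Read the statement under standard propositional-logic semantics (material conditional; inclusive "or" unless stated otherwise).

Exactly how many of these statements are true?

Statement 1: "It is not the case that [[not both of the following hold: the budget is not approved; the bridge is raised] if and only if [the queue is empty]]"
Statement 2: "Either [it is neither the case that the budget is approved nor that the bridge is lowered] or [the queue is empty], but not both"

Statement 1: This is ¬((¬P ↑ R) ↔ Q).

¬P = ¬T = F
¬P ↑ R = F ↑ T = T
(¬P ↑ R) ↔ Q = T ↔ F = F
¬((¬P ↑ R) ↔ Q) = ¬F = T
So Statement 1 is true.

Statement 2: Parsed as (P ↓ ¬R) ⊕ Q

¬R = ¬T = F
P ↓ ¬R = T ↓ F = F
(P ↓ ¬R) ⊕ Q = F ⊕ F = F
So Statement 2 is false.

Count: 1.

1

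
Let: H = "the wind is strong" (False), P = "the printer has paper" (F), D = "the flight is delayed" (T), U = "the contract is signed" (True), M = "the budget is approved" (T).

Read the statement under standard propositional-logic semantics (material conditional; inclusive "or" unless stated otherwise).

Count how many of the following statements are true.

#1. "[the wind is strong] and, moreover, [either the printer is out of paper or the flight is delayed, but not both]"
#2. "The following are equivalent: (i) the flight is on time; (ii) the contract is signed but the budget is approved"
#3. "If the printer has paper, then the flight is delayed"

1

#1: Formalization: H and (not P xor D)

not P = not False = True
not P xor D = True xor True = False
H and (not P xor D) = False and False = False
So #1 is false.

#2: Formalization: not D iff (U and M)

not D = not True = False
U and M = True and True = True
not D iff (U and M) = False iff True = False
So #2 is false.

#3: In symbols: P -> D

P -> D = False -> True = True
Hence #3 is true.

True statements: 1 (#3).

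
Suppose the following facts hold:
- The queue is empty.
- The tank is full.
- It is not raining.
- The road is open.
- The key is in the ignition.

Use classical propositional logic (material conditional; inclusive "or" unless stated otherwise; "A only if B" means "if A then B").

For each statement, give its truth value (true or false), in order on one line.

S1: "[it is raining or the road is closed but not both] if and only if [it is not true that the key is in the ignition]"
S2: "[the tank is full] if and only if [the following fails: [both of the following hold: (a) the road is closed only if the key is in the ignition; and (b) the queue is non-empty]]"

S1 true; S2 true

Let R = "it is raining" (F), S = "the road is closed" (F), U = "the key is in the ignition" (T), Q = "the tank is full" (T), P = "the queue is empty" (T).

S1: In symbols: (R xor S) <-> ~U

R xor S = F xor F = F
~U = ~T = F
(R xor S) <-> ~U = F <-> F = T
So S1 is true.

S2: In symbols: Q <-> ~((S -> U) & ~P)

S -> U = F -> T = T
~P = ~T = F
(S -> U) & ~P = T & F = F
~((S -> U) & ~P) = ~F = T
Q <-> ~((S -> U) & ~P) = T <-> T = T
So S2 is true.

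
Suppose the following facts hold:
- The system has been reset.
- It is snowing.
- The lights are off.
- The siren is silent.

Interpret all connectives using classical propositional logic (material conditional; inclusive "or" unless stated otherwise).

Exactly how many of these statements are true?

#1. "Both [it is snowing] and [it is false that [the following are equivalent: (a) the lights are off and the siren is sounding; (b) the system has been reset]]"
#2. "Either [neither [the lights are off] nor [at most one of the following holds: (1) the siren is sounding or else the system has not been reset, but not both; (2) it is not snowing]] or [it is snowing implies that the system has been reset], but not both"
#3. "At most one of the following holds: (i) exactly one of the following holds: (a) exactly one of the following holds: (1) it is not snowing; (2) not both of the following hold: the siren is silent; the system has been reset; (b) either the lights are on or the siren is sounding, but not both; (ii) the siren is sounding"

Let Q = "it is snowing" (T), R = "the lights are on" (F), S = "the siren is sounding" (F), P = "the system has been reset" (T).

#1: Parsed as Q ∧ ¬((¬R ∧ S) ↔ P)

¬R = ¬F = T
¬R ∧ S = T ∧ F = F
(¬R ∧ S) ↔ P = F ↔ T = F
¬((¬R ∧ S) ↔ P) = ¬F = T
Q ∧ ¬((¬R ∧ S) ↔ P) = T ∧ T = T
Hence #1 is true.

#2: In symbols: (¬R ↓ ((S ⊕ ¬P) ↑ ¬Q)) ⊕ (Q → P)

¬R = ¬F = T
¬P = ¬T = F
S ⊕ ¬P = F ⊕ F = F
¬Q = ¬T = F
(S ⊕ ¬P) ↑ ¬Q = F ↑ F = T
¬R ↓ ((S ⊕ ¬P) ↑ ¬Q) = T ↓ T = F
Q → P = T → T = T
(¬R ↓ ((S ⊕ ¬P) ↑ ¬Q)) ⊕ (Q → P) = F ⊕ T = T
Thus #2 is true.

#3: Formalization: ((¬Q ⊕ (¬S ↑ P)) ⊕ (R ⊕ S)) ↑ S

¬Q = ¬T = F
¬S = ¬F = T
¬S ↑ P = T ↑ T = F
¬Q ⊕ (¬S ↑ P) = F ⊕ F = F
R ⊕ S = F ⊕ F = F
(¬Q ⊕ (¬S ↑ P)) ⊕ (R ⊕ S) = F ⊕ F = F
((¬Q ⊕ (¬S ↑ P)) ⊕ (R ⊕ S)) ↑ S = F ↑ F = T
So #3 is true.

True statements: 3 (#1, #2, #3).

3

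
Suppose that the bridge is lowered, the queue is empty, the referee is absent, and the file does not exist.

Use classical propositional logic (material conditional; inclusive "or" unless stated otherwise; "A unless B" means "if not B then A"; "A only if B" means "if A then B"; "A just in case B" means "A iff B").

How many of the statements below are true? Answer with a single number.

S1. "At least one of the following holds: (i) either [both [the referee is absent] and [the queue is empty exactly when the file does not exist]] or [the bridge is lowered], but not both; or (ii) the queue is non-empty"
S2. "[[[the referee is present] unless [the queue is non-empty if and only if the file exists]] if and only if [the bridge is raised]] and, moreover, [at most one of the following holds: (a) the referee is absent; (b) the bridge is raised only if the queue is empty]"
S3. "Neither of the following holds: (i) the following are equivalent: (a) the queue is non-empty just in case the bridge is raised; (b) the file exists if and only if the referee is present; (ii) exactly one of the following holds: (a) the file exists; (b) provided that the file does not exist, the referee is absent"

Let R = "the referee is present" (F), Q = "the queue is empty" (T), S = "the file exists" (F), P = "the bridge is raised" (F).

S1: Formalization: ((~R & (Q <-> ~S)) xor ~P) | ~Q

~R = ~F = T
~S = ~F = T
Q <-> ~S = T <-> T = T
~R & (Q <-> ~S) = T & T = T
~P = ~F = T
(~R & (Q <-> ~S)) xor ~P = T xor T = F
~Q = ~T = F
((~R & (Q <-> ~S)) xor ~P) | ~Q = F | F = F
Hence S1 is false.

S2: In symbols: ((R | (~Q <-> S)) <-> P) & (~R nand (P -> Q))

~Q = ~T = F
~Q <-> S = F <-> F = T
R | (~Q <-> S) = F | T = T
(R | (~Q <-> S)) <-> P = T <-> F = F
~R = ~F = T
P -> Q = F -> T = T
~R nand (P -> Q) = T nand T = F
((R | (~Q <-> S)) <-> P) & (~R nand (P -> Q)) = F & F = F
So S2 is false.

S3: In symbols: ((~Q <-> P) <-> (S <-> R)) nor (S xor (~S -> ~R))

~Q = ~T = F
~Q <-> P = F <-> F = T
S <-> R = F <-> F = T
(~Q <-> P) <-> (S <-> R) = T <-> T = T
~S = ~F = T
~R = ~F = T
~S -> ~R = T -> T = T
S xor (~S -> ~R) = F xor T = T
((~Q <-> P) <-> (S <-> R)) nor (S xor (~S -> ~R)) = T nor T = F
Thus S3 is false.

Count: 0.

0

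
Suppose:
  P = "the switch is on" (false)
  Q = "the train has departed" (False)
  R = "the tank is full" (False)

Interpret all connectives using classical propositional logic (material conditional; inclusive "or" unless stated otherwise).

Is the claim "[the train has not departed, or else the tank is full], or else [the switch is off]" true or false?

This is (¬Q ∨ R) ∨ ¬P.

¬Q = ¬F = T
¬Q ∨ R = T ∨ F = T
¬P = ¬F = T
(¬Q ∨ R) ∨ ¬P = T ∨ T = T

True.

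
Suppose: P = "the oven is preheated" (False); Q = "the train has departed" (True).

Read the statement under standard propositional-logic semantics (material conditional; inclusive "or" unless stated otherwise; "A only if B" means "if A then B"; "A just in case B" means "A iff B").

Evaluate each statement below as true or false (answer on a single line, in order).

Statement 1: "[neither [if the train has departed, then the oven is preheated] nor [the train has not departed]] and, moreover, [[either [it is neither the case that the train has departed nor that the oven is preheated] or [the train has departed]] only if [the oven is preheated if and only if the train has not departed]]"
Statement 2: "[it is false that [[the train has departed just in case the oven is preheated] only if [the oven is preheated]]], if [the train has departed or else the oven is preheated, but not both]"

Statement 1 true; Statement 2 false

Statement 1: Formalization: ((Q → P) ↓ ¬Q) ∧ (((Q ↓ P) ∨ Q) → (P ↔ ¬Q))

Q → P = T → F = F
¬Q = ¬T = F
(Q → P) ↓ ¬Q = F ↓ F = T
Q ↓ P = T ↓ F = F
(Q ↓ P) ∨ Q = F ∨ T = T
¬Q = ¬T = F
P ↔ ¬Q = F ↔ F = T
((Q ↓ P) ∨ Q) → (P ↔ ¬Q) = T → T = T
((Q → P) ↓ ¬Q) ∧ (((Q ↓ P) ∨ Q) → (P ↔ ¬Q)) = T ∧ T = T
Thus Statement 1 is true.

Statement 2: Parsed as (Q ⊕ P) → ¬((Q ↔ P) → P)

Q ⊕ P = T ⊕ F = T
Q ↔ P = T ↔ F = F
(Q ↔ P) → P = F → F = T
¬((Q ↔ P) → P) = ¬T = F
(Q ⊕ P) → ¬((Q ↔ P) → P) = T → F = F
Thus Statement 2 is false.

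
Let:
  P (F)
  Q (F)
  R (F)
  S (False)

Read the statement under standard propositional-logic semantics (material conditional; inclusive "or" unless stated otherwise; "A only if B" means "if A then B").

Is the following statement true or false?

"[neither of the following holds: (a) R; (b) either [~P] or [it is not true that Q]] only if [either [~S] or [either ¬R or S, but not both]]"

Values: R=F, P=F, Q=F, S=F.
This is (R ↓ (¬P ∨ ¬Q)) → (¬S ∨ (¬R ⊕ S)).

¬P = ¬F = T
¬Q = ¬F = T
¬P ∨ ¬Q = T ∨ T = T
R ↓ (¬P ∨ ¬Q) = F ↓ T = F
¬S = ¬F = T
¬R = ¬F = T
¬R ⊕ S = T ⊕ F = T
¬S ∨ (¬R ⊕ S) = T ∨ T = T
(R ↓ (¬P ∨ ¬Q)) → (¬S ∨ (¬R ⊕ S)) = F → T = T

True.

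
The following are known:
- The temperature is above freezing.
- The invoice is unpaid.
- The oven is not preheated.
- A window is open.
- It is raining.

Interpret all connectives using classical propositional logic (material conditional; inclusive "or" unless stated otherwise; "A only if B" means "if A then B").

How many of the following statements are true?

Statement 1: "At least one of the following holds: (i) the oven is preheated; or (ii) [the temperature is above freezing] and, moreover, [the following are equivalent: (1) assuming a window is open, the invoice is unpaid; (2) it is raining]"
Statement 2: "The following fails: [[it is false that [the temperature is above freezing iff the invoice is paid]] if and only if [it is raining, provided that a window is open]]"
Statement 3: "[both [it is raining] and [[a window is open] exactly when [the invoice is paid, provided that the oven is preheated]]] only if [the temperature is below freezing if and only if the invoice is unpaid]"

Let N = "the oven is preheated" (F), M = "the temperature is below freezing" (F), K = "a window is open" (T), H = "the invoice is paid" (F), R = "it is raining" (T).

Statement 1: In symbols: N | (~M & ((K -> ~H) <-> R))

~M = ~F = T
~H = ~F = T
K -> ~H = T -> T = T
(K -> ~H) <-> R = T <-> T = T
~M & ((K -> ~H) <-> R) = T & T = T
N | (~M & ((K -> ~H) <-> R)) = F | T = T
Thus Statement 1 is true.

Statement 2: In symbols: ~(~(~M <-> H) <-> (K -> R))

~M = ~F = T
~M <-> H = T <-> F = F
~(~M <-> H) = ~F = T
K -> R = T -> T = T
~(~M <-> H) <-> (K -> R) = T <-> T = T
~(~(~M <-> H) <-> (K -> R)) = ~T = F
Hence Statement 2 is false.

Statement 3: Formalization: (R & (K <-> (N -> H))) -> (M <-> ~H)

N -> H = F -> F = T
K <-> (N -> H) = T <-> T = T
R & (K <-> (N -> H)) = T & T = T
~H = ~F = T
M <-> ~H = F <-> T = F
(R & (K <-> (N -> H))) -> (M <-> ~H) = T -> F = F
Thus Statement 3 is false.

1 of the 3 statements is true (Statement 1).

1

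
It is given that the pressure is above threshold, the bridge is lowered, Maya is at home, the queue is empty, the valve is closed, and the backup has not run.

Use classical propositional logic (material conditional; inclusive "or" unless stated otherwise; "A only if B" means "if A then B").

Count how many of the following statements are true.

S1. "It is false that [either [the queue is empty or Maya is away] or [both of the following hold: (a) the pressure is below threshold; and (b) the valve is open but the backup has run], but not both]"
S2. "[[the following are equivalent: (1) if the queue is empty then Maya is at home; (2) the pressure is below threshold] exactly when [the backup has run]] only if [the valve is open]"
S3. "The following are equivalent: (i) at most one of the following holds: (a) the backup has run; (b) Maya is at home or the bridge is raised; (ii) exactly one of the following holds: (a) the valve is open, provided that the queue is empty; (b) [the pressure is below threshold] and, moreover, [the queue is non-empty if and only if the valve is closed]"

Let S = "the queue is empty" (T), K = "Maya is at home" (T), Q = "the pressure is above threshold" (T), U = "the valve is open" (F), L = "the backup has run" (F), W = "the bridge is raised" (F).

S1: Formalization: ~((S | ~K) xor (~Q & (U & L)))

~K = ~T = F
S | ~K = T | F = T
~Q = ~T = F
U & L = F & F = F
~Q & (U & L) = F & F = F
(S | ~K) xor (~Q & (U & L)) = T xor F = T
~((S | ~K) xor (~Q & (U & L))) = ~T = F
Hence S1 is false.

S2: In symbols: (((S -> K) <-> ~Q) <-> L) -> U

S -> K = T -> T = T
~Q = ~T = F
(S -> K) <-> ~Q = T <-> F = F
((S -> K) <-> ~Q) <-> L = F <-> F = T
(((S -> K) <-> ~Q) <-> L) -> U = T -> F = F
Hence S2 is false.

S3: Formalization: (L nand (K | W)) <-> ((S -> U) xor (~Q & (~S <-> ~U)))

K | W = T | F = T
L nand (K | W) = F nand T = T
S -> U = T -> F = F
~Q = ~T = F
~S = ~T = F
~U = ~F = T
~S <-> ~U = F <-> T = F
~Q & (~S <-> ~U) = F & F = F
(S -> U) xor (~Q & (~S <-> ~U)) = F xor F = F
(L nand (K | W)) <-> ((S -> U) xor (~Q & (~S <-> ~U))) = T <-> F = F
So S3 is false.

True statements: 0 (none).

0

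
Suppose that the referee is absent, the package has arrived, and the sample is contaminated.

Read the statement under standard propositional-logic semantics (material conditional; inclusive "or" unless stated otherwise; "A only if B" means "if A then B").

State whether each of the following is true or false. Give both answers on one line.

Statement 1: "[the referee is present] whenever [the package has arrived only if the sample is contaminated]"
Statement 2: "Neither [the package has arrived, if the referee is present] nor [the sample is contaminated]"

Statement 1 F; Statement 2 F

Let Q = "the package has arrived" (T), R = "the sample is contaminated" (T), P = "the referee is present" (F).

Statement 1: Parsed as (Q -> R) -> P

Q -> R = T -> T = T
(Q -> R) -> P = T -> F = F
So Statement 1 is false.

Statement 2: In symbols: (P -> Q) nor R

P -> Q = F -> T = T
(P -> Q) nor R = T nor T = F
So Statement 2 is false.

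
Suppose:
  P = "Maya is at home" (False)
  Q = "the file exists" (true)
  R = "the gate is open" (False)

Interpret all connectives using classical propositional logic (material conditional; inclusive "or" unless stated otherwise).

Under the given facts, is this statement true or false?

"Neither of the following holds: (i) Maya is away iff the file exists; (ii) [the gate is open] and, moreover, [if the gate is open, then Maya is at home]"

False.

Formalization: (~P <-> Q) nor (R & (R -> P))

~P = ~F = T
~P <-> Q = T <-> T = T
R -> P = F -> F = T
R & (R -> P) = F & T = F
(~P <-> Q) nor (R & (R -> P)) = T nor F = F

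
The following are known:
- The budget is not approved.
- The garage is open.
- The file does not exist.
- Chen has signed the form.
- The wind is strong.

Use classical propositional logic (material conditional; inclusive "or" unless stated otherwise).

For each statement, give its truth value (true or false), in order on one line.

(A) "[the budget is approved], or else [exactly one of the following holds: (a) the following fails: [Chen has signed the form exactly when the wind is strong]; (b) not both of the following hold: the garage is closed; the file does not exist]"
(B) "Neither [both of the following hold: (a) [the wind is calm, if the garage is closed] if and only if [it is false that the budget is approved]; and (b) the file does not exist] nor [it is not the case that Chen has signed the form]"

(A) true, (B) false

Let P = "the budget is approved" (False), S = "Chen has signed the form" (True), U = "the wind is strong" (True), Q = "the garage is closed" (False), R = "the file exists" (False).

(A): Formalization: P or (not (S iff U) xor (Q nand not R))

S iff U = True iff True = True
not (S iff U) = not True = False
not R = not False = True
Q nand not R = False nand True = True
not (S iff U) xor (Q nand not R) = False xor True = True
P or (not (S iff U) xor (Q nand not R)) = False or True = True
So (A) is true.

(B): In symbols: (((Q -> not U) iff not P) and not R) nor not S

not U = not True = False
Q -> not U = False -> False = True
not P = not False = True
(Q -> not U) iff not P = True iff True = True
not R = not False = True
((Q -> not U) iff not P) and not R = True and True = True
not S = not True = False
(((Q -> not U) iff not P) and not R) nor not S = True nor False = False
Thus (B) is false.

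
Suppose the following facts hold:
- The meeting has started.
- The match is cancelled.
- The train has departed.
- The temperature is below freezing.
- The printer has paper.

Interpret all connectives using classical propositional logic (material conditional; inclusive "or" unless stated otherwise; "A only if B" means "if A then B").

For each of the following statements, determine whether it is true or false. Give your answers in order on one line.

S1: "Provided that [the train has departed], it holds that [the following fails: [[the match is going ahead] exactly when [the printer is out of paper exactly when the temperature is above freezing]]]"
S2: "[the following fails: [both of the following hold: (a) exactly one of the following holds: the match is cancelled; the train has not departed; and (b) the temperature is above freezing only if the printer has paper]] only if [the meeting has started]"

Let R = "the train has departed" (T), Q = "the match is cancelled" (T), U = "the printer has paper" (T), S = "the temperature is below freezing" (T), P = "the meeting has started" (T).

S1: In symbols: R → ¬(¬Q ↔ (¬U ↔ ¬S))

¬Q = ¬T = F
¬U = ¬T = F
¬S = ¬T = F
¬U ↔ ¬S = F ↔ F = T
¬Q ↔ (¬U ↔ ¬S) = F ↔ T = F
¬(¬Q ↔ (¬U ↔ ¬S)) = ¬F = T
R → ¬(¬Q ↔ (¬U ↔ ¬S)) = T → T = T
Hence S1 is true.

S2: In symbols: ¬((Q ⊕ ¬R) ∧ (¬S → U)) → P

¬R = ¬T = F
Q ⊕ ¬R = T ⊕ F = T
¬S = ¬T = F
¬S → U = F → T = T
(Q ⊕ ¬R) ∧ (¬S → U) = T ∧ T = T
¬((Q ⊕ ¬R) ∧ (¬S → U)) = ¬T = F
¬((Q ⊕ ¬R) ∧ (¬S → U)) → P = F → T = T
Hence S2 is true.

S1 true; S2 true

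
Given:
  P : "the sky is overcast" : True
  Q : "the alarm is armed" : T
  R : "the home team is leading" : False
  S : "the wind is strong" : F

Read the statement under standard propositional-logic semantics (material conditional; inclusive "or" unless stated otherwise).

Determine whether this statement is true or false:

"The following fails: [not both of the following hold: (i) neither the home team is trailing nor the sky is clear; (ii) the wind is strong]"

Values: R=False, P=True, S=False.
In symbols: not ((not R nor not P) nand S)

not R = not False = True
not P = not True = False
not R nor not P = True nor False = False
(not R nor not P) nand S = False nand False = True
not ((not R nor not P) nand S) = not True = False

False.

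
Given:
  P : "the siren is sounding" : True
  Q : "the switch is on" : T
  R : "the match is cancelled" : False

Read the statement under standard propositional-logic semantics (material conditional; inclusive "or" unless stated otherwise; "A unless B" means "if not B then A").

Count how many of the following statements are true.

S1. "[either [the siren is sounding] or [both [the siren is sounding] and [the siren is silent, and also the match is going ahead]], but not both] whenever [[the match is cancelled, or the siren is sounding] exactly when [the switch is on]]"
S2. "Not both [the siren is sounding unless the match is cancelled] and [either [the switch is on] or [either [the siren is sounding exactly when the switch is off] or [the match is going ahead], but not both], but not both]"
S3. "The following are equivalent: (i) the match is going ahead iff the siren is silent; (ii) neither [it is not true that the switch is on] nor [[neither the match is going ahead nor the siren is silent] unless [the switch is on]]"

S1: Parsed as ((R or P) iff Q) -> (P xor (P and (not P and not R)))

R or P = False or True = True
(R or P) iff Q = True iff True = True
not P = not True = False
not R = not False = True
not P and not R = False and True = False
P and (not P and not R) = True and False = False
P xor (P and (not P and not R)) = True xor False = True
((R or P) iff Q) -> (P xor (P and (not P and not R))) = True -> True = True
Hence S1 is true.

S2: This is (P or R) nand (Q xor ((P iff not Q) xor not R)).

P or R = True or False = True
not Q = not True = False
P iff not Q = True iff False = False
not R = not False = True
(P iff not Q) xor not R = False xor True = True
Q xor ((P iff not Q) xor not R) = True xor True = False
(P or R) nand (Q xor ((P iff not Q) xor not R)) = True nand False = True
Hence S2 is true.

S3: Formalization: (not R iff not P) iff (not Q nor ((not R nor not P) or Q))

not R = not False = True
not P = not True = False
not R iff not P = True iff False = False
not Q = not True = False
not R = not False = True
not P = not True = False
not R nor not P = True nor False = False
(not R nor not P) or Q = False or True = True
not Q nor ((not R nor not P) or Q) = False nor True = False
(not R iff not P) iff (not Q nor ((not R nor not P) or Q)) = False iff False = True
So S3 is true.

3 of the 3 statements are true (S1, S2, S3).

3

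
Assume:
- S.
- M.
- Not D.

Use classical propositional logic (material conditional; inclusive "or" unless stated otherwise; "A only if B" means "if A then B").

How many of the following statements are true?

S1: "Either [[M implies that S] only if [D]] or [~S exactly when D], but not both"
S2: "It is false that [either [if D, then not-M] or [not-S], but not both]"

S1: This is ((M -> S) -> D) xor (~S <-> D).

M -> S = T -> T = T
(M -> S) -> D = T -> F = F
~S = ~T = F
~S <-> D = F <-> F = T
((M -> S) -> D) xor (~S <-> D) = F xor T = T
Thus S1 is true.

S2: Formalization: ~((D -> ~M) xor ~S)

~M = ~T = F
D -> ~M = F -> F = T
~S = ~T = F
(D -> ~M) xor ~S = T xor F = T
~((D -> ~M) xor ~S) = ~T = F
Thus S2 is false.

True statements: 1.

1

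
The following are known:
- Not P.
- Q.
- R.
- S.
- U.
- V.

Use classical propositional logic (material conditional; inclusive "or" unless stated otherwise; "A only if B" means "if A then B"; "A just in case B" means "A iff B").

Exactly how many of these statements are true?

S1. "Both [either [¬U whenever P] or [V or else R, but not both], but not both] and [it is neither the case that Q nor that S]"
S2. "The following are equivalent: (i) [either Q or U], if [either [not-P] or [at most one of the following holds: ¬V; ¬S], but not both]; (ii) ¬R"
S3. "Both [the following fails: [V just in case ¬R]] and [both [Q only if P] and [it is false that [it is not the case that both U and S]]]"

S1: In symbols: ((P -> not U) xor (V xor R)) and (Q nor S)

not U = not True = False
P -> not U = False -> False = True
V xor R = True xor True = False
(P -> not U) xor (V xor R) = True xor False = True
Q nor S = True nor True = False
((P -> not U) xor (V xor R)) and (Q nor S) = True and False = False
Thus S1 is false.

S2: Formalization: ((not P xor (not V nand not S)) -> (Q or U)) iff not R

not P = not False = True
not V = not True = False
not S = not True = False
not V nand not S = False nand False = True
not P xor (not V nand not S) = True xor True = False
Q or U = True or True = True
(not P xor (not V nand not S)) -> (Q or U) = False -> True = True
not R = not True = False
((not P xor (not V nand not S)) -> (Q or U)) iff not R = True iff False = False
Thus S2 is false.

S3: Formalization: not (V iff not R) and ((Q -> P) and not (U nand S))

not R = not True = False
V iff not R = True iff False = False
not (V iff not R) = not False = True
Q -> P = True -> False = False
U nand S = True nand True = False
not (U nand S) = not False = True
(Q -> P) and not (U nand S) = False and True = False
not (V iff not R) and ((Q -> P) and not (U nand S)) = True and False = False
So S3 is false.

Count: 0.

0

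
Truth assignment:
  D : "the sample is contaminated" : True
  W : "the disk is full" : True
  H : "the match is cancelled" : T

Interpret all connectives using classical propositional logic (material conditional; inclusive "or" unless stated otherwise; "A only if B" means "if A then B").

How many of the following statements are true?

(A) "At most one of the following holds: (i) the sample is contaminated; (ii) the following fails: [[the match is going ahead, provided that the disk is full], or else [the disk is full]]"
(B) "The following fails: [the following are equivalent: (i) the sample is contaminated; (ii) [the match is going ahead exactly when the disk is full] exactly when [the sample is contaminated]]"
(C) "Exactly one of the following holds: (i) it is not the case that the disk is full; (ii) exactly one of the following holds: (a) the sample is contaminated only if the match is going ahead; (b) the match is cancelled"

(A): Formalization: D nand ~((W -> ~H) | W)

~H = ~T = F
W -> ~H = T -> F = F
(W -> ~H) | W = F | T = T
~((W -> ~H) | W) = ~T = F
D nand ~((W -> ~H) | W) = T nand F = T
Thus (A) is true.

(B): Formalization: ~(D <-> ((~H <-> W) <-> D))

~H = ~T = F
~H <-> W = F <-> T = F
(~H <-> W) <-> D = F <-> T = F
D <-> ((~H <-> W) <-> D) = T <-> F = F
~(D <-> ((~H <-> W) <-> D)) = ~F = T
Thus (B) is true.

(C): In symbols: ~W xor ((D -> ~H) xor H)

~W = ~T = F
~H = ~T = F
D -> ~H = T -> F = F
(D -> ~H) xor H = F xor T = T
~W xor ((D -> ~H) xor H) = F xor T = T
So (C) is true.

True statements: 3.

3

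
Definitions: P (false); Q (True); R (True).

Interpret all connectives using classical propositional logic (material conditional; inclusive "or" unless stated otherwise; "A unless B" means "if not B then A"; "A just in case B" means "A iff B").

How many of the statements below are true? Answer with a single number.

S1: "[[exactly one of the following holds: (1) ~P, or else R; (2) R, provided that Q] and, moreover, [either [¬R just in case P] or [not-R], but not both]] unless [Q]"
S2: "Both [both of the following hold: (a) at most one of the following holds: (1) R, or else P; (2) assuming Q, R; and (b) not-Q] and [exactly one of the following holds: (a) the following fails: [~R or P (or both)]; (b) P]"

S1: Parsed as (((¬P ∨ R) ⊕ (Q → R)) ∧ ((¬R ↔ P) ⊕ ¬R)) ∨ Q

¬P = ¬F = T
¬P ∨ R = T ∨ T = T
Q → R = T → T = T
(¬P ∨ R) ⊕ (Q → R) = T ⊕ T = F
¬R = ¬T = F
¬R ↔ P = F ↔ F = T
¬R = ¬T = F
(¬R ↔ P) ⊕ ¬R = T ⊕ F = T
((¬P ∨ R) ⊕ (Q → R)) ∧ ((¬R ↔ P) ⊕ ¬R) = F ∧ T = F
(((¬P ∨ R) ⊕ (Q → R)) ∧ ((¬R ↔ P) ⊕ ¬R)) ∨ Q = F ∨ T = T
Thus S1 is true.

S2: This is (((R ∨ P) ↑ (Q → R)) ∧ ¬Q) ∧ (¬(¬R ∨ P) ⊕ P).

R ∨ P = T ∨ F = T
Q → R = T → T = T
(R ∨ P) ↑ (Q → R) = T ↑ T = F
¬Q = ¬T = F
((R ∨ P) ↑ (Q → R)) ∧ ¬Q = F ∧ F = F
¬R = ¬T = F
¬R ∨ P = F ∨ F = F
¬(¬R ∨ P) = ¬F = T
¬(¬R ∨ P) ⊕ P = T ⊕ F = T
(((R ∨ P) ↑ (Q → R)) ∧ ¬Q) ∧ (¬(¬R ∨ P) ⊕ P) = F ∧ T = F
Thus S2 is false.

1 of the 2 statements is true (S1).

1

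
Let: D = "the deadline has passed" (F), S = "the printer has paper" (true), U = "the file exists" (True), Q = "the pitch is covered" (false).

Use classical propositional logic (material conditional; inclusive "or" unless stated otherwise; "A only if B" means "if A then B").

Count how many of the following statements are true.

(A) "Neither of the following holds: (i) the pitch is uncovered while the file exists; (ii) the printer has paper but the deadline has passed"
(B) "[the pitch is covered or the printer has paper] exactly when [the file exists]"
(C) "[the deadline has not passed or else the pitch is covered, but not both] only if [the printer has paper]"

2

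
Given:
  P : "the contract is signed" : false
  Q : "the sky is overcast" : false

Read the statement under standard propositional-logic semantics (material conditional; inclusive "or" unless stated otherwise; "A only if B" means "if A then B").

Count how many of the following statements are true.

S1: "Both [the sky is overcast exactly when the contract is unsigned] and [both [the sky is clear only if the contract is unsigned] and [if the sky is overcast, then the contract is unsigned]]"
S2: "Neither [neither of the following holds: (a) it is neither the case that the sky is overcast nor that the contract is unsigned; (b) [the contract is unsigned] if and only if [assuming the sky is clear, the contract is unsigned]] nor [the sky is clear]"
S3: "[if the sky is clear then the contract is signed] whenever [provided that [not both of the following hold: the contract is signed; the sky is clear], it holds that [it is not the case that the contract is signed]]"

0

S1: In symbols: (Q iff not P) and ((not Q -> not P) and (Q -> not P))

not P = not False = True
Q iff not P = False iff True = False
not Q = not False = True
not P = not False = True
not Q -> not P = True -> True = True
not P = not False = True
Q -> not P = False -> True = True
(not Q -> not P) and (Q -> not P) = True and True = True
(Q iff not P) and ((not Q -> not P) and (Q -> not P)) = False and True = False
Hence S1 is false.

S2: This is ((Q nor not P) nor (not P iff (not Q -> not P))) nor not Q.

not P = not False = True
Q nor not P = False nor True = False
not P = not False = True
not Q = not False = True
not P = not False = True
not Q -> not P = True -> True = True
not P iff (not Q -> not P) = True iff True = True
(Q nor not P) nor (not P iff (not Q -> not P)) = False nor True = False
not Q = not False = True
((Q nor not P) nor (not P iff (not Q -> not P))) nor not Q = False nor True = False
So S2 is false.

S3: Formalization: ((P nand not Q) -> not P) -> (not Q -> P)

not Q = not False = True
P nand not Q = False nand True = True
not P = not False = True
(P nand not Q) -> not P = True -> True = True
not Q = not False = True
not Q -> P = True -> False = False
((P nand not Q) -> not P) -> (not Q -> P) = True -> False = False
Hence S3 is false.

Count: 0.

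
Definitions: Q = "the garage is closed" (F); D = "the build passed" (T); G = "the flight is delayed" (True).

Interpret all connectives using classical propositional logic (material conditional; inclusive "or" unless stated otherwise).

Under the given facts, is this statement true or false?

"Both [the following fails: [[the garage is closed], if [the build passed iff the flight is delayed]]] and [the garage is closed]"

false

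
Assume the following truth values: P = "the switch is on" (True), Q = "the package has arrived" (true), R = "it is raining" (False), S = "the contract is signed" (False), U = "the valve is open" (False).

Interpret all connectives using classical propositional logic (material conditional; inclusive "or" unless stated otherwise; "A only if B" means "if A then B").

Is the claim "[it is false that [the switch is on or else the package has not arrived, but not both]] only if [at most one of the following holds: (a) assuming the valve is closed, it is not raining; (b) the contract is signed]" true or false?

True.

Values: P=T, Q=T, U=F, R=F, S=F.
This is ~(P xor ~Q) -> ((~U -> ~R) nand S).

~Q = ~T = F
P xor ~Q = T xor F = T
~(P xor ~Q) = ~T = F
~U = ~F = T
~R = ~F = T
~U -> ~R = T -> T = T
(~U -> ~R) nand S = T nand F = T
~(P xor ~Q) -> ((~U -> ~R) nand S) = F -> T = T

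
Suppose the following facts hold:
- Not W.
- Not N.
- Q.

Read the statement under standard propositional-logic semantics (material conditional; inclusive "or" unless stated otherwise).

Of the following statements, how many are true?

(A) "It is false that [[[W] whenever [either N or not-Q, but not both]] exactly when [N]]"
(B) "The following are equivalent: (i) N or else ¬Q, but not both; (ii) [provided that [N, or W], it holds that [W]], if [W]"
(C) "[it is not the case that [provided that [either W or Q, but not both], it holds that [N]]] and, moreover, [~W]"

2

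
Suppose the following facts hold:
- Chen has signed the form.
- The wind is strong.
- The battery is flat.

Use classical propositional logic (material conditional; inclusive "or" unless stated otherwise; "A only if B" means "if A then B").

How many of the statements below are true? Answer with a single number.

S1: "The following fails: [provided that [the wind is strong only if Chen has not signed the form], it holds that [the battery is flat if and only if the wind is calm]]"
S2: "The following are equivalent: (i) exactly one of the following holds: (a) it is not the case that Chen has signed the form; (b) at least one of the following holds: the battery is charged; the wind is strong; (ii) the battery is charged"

0

Let Q = "the wind is strong" (T), P = "Chen has signed the form" (T), R = "the battery is charged" (F).

S1: Formalization: ¬((Q → ¬P) → (¬R ↔ ¬Q))

¬P = ¬T = F
Q → ¬P = T → F = F
¬R = ¬F = T
¬Q = ¬T = F
¬R ↔ ¬Q = T ↔ F = F
(Q → ¬P) → (¬R ↔ ¬Q) = F → F = T
¬((Q → ¬P) → (¬R ↔ ¬Q)) = ¬T = F
So S1 is false.

S2: Parsed as (¬P ⊕ (R ∨ Q)) ↔ R

¬P = ¬T = F
R ∨ Q = F ∨ T = T
¬P ⊕ (R ∨ Q) = F ⊕ T = T
(¬P ⊕ (R ∨ Q)) ↔ R = T ↔ F = F
Hence S2 is false.

Count: 0.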